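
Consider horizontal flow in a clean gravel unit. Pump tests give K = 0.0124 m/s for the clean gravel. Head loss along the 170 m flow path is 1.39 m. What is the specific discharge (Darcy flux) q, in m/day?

8.76

Convert K: 0.0124 m/s × 86400 = 1071 m/day.
Hydraulic gradient i = Δh / L = 1.39 / 170 = 0.008176.
Specific discharge q = K · i = 1071 × 0.008176 = 8.760 m/day.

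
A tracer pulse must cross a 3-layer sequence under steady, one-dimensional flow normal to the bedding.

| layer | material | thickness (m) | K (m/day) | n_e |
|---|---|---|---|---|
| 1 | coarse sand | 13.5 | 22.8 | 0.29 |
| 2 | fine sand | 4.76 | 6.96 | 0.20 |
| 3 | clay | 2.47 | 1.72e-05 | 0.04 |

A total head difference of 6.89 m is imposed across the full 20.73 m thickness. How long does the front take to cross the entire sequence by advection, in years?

With flow normal to the layers, continuity requires the same specific discharge q through every layer.
Σ(b_i/K_i) = 13.5/22.8 + 4.76/6.96 + 2.47/1.72e-05 = 1.436e+05 d.
q = Δh / Σ(b_i/K_i) = 6.89 / 1.436e+05 = 4.798e-05 m/day.
In each layer the seepage velocity is v_i = q/n_i, so the layer transit time is t_i = b_i·n_i / q:
  layer 1 (coarse sand): t_1 = 13.5 × 0.29 / 4.798e-05 = 81599 d
  layer 2 (fine sand): t_2 = 4.76 × 0.20 / 4.798e-05 = 19842 d
  layer 3 (clay): t_3 = 2.47 × 0.04 / 4.798e-05 = 2059 d
Total t = Σ t_i = 1.035e+05 days = 283.4 years.

283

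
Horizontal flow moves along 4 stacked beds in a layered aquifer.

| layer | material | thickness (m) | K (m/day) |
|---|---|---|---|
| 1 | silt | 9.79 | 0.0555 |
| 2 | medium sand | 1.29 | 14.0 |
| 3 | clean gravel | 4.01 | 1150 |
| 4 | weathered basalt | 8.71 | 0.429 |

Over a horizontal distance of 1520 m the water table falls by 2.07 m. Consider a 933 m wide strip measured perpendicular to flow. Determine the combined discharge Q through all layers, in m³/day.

5890

Flow is parallel to layering, so each bed carries its own Darcy discharge and the transmissivities add.
Σ(K_i·b_i) = 0.0555×9.79 + 14.0×1.29 + 1150×4.01 + 0.429×8.71 = 4634 m²/day.
Hydraulic gradient i = Δh / L = 2.07 / 1520 = 0.001362.
Q = Σ(K_i·b_i) · W · i = 4634 × 933 × 0.001362 = 5888 m³/day.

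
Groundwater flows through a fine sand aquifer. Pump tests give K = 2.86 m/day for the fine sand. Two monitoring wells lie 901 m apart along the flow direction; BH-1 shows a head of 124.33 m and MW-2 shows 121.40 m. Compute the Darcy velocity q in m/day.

0.00930

Hydraulic gradient i = (124.33 − 121.40) / 901 = 2.93 / 901 = 0.003252.
Specific discharge q = K · i = 2.860 × 0.003252 = 0.009301 m/day.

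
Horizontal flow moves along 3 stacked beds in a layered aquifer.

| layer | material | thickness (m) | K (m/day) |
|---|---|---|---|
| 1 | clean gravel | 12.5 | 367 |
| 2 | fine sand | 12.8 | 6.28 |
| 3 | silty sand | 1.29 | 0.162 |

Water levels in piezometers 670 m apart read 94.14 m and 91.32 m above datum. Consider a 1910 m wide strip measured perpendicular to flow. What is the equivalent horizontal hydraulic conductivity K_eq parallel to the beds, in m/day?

Flow is parallel to layering, so each bed carries its own Darcy discharge and the transmissivities add.
Σ(K_i·b_i) = 367×12.5 + 6.28×12.8 + 0.162×1.29 = 4668 m²/day.
Total thickness b = 26.59 m, so K_eq = Σ(K_i·b_i)/b = 175.6 m/day.

176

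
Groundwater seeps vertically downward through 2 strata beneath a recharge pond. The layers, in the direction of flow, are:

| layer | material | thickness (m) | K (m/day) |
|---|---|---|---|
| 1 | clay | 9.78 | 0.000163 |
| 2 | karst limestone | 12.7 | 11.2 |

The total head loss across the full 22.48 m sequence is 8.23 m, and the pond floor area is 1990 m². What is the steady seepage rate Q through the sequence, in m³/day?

0.273

Flow is perpendicular to layering, so the layers act in series and the equivalent K is the thickness-weighted harmonic mean.
Total thickness L = 9.78 + 12.7 = 22.48 m.
Σ(b_i/K_i) = 9.78/0.000163 + 12.7/11.2 = 60001 d.
K_eq = L / Σ(b_i/K_i) = 22.48 / 60001 = 0.0003747 m/day.
Q = K_eq · A · (Δh/L) = 0.0003747 × 1990 × (8.23/22.48) = 0.2730 m³/day.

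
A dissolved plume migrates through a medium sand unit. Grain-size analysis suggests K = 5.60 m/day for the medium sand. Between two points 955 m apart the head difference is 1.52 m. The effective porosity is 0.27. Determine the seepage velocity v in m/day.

Hydraulic gradient i = Δh / L = 1.52 / 955 = 0.001592.
Darcy flux q = K · i = 5.600 × 0.001592 = 0.008913 m/day.
Seepage velocity v = q / n_e = 0.008913 / 0.27 = 0.03301 m/day.

0.0330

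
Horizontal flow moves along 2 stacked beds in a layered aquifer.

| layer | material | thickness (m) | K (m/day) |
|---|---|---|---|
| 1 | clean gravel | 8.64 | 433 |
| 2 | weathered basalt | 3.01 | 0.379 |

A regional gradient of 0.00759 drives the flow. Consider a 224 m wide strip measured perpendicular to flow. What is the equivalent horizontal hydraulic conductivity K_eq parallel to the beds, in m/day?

321

Flow is parallel to layering, so each bed carries its own Darcy discharge and the transmissivities add.
Σ(K_i·b_i) = 433×8.64 + 0.379×3.01 = 3742 m²/day.
Total thickness b = 11.65 m, so K_eq = Σ(K_i·b_i)/b = 321.2 m/day.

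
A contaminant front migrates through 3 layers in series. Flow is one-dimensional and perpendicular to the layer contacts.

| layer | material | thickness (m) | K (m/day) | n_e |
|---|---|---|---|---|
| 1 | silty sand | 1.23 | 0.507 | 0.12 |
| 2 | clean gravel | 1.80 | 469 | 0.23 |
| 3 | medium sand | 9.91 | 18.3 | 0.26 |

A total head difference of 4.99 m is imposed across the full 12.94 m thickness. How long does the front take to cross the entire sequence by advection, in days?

1.87

With flow normal to the layers, continuity requires the same specific discharge q through every layer.
Σ(b_i/K_i) = 1.23/0.507 + 1.80/469 + 9.91/18.3 = 2.971 d.
q = Δh / Σ(b_i/K_i) = 4.99 / 2.971 = 1.679 m/day.
In each layer the seepage velocity is v_i = q/n_i, so the layer transit time is t_i = b_i·n_i / q:
  layer 1 (silty sand): t_1 = 1.23 × 0.12 / 1.679 = 0.08789 d
  layer 2 (clean gravel): t_2 = 1.80 × 0.23 / 1.679 = 0.2465 d
  layer 3 (medium sand): t_3 = 9.91 × 0.26 / 1.679 = 1.534 d
Total t = Σ t_i = 1.869 days.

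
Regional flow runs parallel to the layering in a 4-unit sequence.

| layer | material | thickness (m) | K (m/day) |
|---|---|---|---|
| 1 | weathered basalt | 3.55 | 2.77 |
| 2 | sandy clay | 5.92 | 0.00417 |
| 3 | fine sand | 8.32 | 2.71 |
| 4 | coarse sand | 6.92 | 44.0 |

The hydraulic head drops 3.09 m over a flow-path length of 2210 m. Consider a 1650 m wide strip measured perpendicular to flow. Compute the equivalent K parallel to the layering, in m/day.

Flow is parallel to layering, so each bed carries its own Darcy discharge and the transmissivities add.
Σ(K_i·b_i) = 2.77×3.55 + 0.00417×5.92 + 2.71×8.32 + 44.0×6.92 = 336.9 m²/day.
Total thickness b = 24.71 m, so K_eq = Σ(K_i·b_i)/b = 13.63 m/day.

13.6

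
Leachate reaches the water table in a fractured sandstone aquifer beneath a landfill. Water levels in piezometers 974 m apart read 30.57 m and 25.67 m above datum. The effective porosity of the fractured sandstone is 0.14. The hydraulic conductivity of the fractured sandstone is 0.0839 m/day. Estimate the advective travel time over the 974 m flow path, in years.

Hydraulic gradient i = (30.57 − 25.67) / 974 = 4.9 / 974 = 0.005031.
Darcy flux q = K · i = 0.08390 × 0.005031 = 0.0004221 m/day.
Seepage velocity v = q / n_e = 0.0004221 / 0.14 = 0.003015 m/day.
Travel time t = L / v = 974 / 0.003015 = 3.231e+05 days = 884.5 years.

884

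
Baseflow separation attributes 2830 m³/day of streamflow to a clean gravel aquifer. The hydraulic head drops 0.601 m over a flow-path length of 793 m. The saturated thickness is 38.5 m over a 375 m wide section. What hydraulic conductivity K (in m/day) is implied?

259

Cross-sectional area A = 375 × 38.5 = 14438 m².
Hydraulic gradient i = Δh / L = 0.601 / 793 = 0.0007579.
From Q = K·A·i, K = Q / (A·i) = 2830 / (14438 × 0.0007579) = 258.6 m/day.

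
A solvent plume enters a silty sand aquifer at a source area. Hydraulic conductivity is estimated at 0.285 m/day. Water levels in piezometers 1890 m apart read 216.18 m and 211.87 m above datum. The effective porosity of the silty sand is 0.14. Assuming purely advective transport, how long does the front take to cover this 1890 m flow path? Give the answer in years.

1110

Hydraulic gradient i = (216.18 − 211.87) / 1890 = 4.31 / 1890 = 0.002280.
Darcy flux q = K · i = 0.2850 × 0.002280 = 0.0006499 m/day.
Seepage velocity v = q / n_e = 0.0006499 / 0.14 = 0.004642 m/day.
Travel time t = L / v = 1890 / 0.004642 = 4.071e+05 days = 1115 years.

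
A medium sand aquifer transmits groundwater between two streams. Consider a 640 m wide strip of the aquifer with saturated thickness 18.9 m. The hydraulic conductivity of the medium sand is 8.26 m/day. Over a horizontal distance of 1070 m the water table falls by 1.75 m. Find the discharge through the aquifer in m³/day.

Cross-sectional area A = 640 × 18.9 = 12096 m².
Hydraulic gradient i = Δh / L = 1.75 / 1070 = 0.001636.
Darcy's law: Q = K · A · i = 8.260 × 12096 × 0.001636 = 163.4 m³/day.

163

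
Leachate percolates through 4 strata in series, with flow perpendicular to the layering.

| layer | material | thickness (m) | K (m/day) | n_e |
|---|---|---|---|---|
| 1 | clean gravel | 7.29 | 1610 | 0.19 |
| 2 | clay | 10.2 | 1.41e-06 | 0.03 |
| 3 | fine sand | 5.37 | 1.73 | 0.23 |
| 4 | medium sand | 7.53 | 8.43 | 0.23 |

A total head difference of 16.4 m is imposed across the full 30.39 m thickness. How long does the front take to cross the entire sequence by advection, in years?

With flow normal to the layers, continuity requires the same specific discharge q through every layer.
Σ(b_i/K_i) = 7.29/1610 + 10.2/1.41e-06 + 5.37/1.73 + 7.53/8.43 = 7.234e+06 d.
q = Δh / Σ(b_i/K_i) = 16.4 / 7.234e+06 = 2.267e-06 m/day.
In each layer the seepage velocity is v_i = q/n_i, so the layer transit time is t_i = b_i·n_i / q:
  layer 1 (clean gravel): t_1 = 7.29 × 0.19 / 2.267e-06 = 6.110e+05 d
  layer 2 (clay): t_2 = 10.2 × 0.03 / 2.267e-06 = 1.350e+05 d
  layer 3 (fine sand): t_3 = 5.37 × 0.23 / 2.267e-06 = 5.448e+05 d
  layer 4 (medium sand): t_4 = 7.53 × 0.23 / 2.267e-06 = 7.639e+05 d
Total t = Σ t_i = 2.055e+06 days = 5625 years.

5630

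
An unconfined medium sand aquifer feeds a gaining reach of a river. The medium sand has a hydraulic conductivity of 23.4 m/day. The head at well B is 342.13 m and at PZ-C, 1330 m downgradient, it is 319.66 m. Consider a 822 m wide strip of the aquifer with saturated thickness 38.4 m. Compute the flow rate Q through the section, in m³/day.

Cross-sectional area A = 822 × 38.4 = 31565 m².
Hydraulic gradient i = (342.13 − 319.66) / 1330 = 22.47 / 1330 = 0.01689.
Darcy's law: Q = K · A · i = 23.40 × 31565 × 0.01689 = 12479 m³/day.

12500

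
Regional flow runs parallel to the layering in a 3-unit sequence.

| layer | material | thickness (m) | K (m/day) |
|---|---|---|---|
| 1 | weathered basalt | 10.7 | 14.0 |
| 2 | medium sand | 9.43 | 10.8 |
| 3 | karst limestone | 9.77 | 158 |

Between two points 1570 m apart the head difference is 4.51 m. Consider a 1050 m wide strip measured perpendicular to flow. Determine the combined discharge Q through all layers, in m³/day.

Flow is parallel to layering, so each bed carries its own Darcy discharge and the transmissivities add.
Σ(K_i·b_i) = 14.0×10.7 + 10.8×9.43 + 158×9.77 = 1795 m²/day.
Hydraulic gradient i = Δh / L = 4.51 / 1570 = 0.002873.
Q = Σ(K_i·b_i) · W · i = 1795 × 1050 × 0.002873 = 5415 m³/day.

5420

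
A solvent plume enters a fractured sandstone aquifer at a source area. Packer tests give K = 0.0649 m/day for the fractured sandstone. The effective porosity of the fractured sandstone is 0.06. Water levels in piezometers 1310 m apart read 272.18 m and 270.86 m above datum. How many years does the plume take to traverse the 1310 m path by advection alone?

3290

Hydraulic gradient i = (272.18 − 270.86) / 1310 = 1.32 / 1310 = 0.001008.
Darcy flux q = K · i = 0.06490 × 0.001008 = 6.540e-05 m/day.
Seepage velocity v = q / n_e = 6.540e-05 / 0.06 = 0.001090 m/day.
Travel time t = L / v = 1310 / 0.001090 = 1.202e+06 days = 3291 years.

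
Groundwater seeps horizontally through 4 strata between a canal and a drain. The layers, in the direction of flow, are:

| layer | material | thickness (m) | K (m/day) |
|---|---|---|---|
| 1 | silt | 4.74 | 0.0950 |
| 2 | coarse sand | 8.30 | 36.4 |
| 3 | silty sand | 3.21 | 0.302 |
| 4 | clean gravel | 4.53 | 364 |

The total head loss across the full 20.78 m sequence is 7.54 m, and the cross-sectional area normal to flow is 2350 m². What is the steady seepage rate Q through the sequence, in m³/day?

292

Flow is perpendicular to layering, so the layers act in series and the equivalent K is the thickness-weighted harmonic mean.
Total thickness L = 4.74 + 8.30 + 3.21 + 4.53 = 20.78 m.
Σ(b_i/K_i) = 4.74/0.0950 + 8.30/36.4 + 3.21/0.302 + 4.53/364 = 60.76 d.
K_eq = L / Σ(b_i/K_i) = 20.78 / 60.76 = 0.3420 m/day.
Q = K_eq · A · (Δh/L) = 0.3420 × 2350 × (7.54/20.78) = 291.6 m³/day.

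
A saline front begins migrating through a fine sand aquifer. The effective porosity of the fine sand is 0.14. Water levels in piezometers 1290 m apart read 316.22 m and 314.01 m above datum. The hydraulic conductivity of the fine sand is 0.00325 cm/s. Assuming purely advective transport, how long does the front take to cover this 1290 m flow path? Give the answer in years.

Convert K: 0.00325 cm/s × 864 = 2.808 m/day.
Hydraulic gradient i = (316.22 − 314.01) / 1290 = 2.21 / 1290 = 0.001713.
Darcy flux q = K · i = 2.808 × 0.001713 = 0.004811 m/day.
Seepage velocity v = q / n_e = 0.004811 / 0.14 = 0.03436 m/day.
Travel time t = L / v = 1290 / 0.03436 = 37542 days = 102.8 years.

103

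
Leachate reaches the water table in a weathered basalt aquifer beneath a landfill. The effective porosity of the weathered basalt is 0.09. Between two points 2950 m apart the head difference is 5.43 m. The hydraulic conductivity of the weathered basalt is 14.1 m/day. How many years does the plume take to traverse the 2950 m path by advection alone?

Hydraulic gradient i = Δh / L = 5.43 / 2950 = 0.001841.
Darcy flux q = K · i = 14.10 × 0.001841 = 0.02595 m/day.
Seepage velocity v = q / n_e = 0.02595 / 0.09 = 0.2884 m/day.
Travel time t = L / v = 2950 / 0.2884 = 10230 days = 28.01 years.

28.0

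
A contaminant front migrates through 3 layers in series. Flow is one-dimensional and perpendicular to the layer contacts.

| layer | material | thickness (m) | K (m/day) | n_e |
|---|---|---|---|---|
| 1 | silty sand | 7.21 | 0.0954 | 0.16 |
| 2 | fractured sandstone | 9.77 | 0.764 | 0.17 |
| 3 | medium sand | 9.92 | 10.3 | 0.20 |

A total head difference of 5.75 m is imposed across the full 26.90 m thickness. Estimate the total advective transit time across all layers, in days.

With flow normal to the layers, continuity requires the same specific discharge q through every layer.
Σ(b_i/K_i) = 7.21/0.0954 + 9.77/0.764 + 9.92/10.3 = 89.33 d.
q = Δh / Σ(b_i/K_i) = 5.75 / 89.33 = 0.06437 m/day.
In each layer the seepage velocity is v_i = q/n_i, so the layer transit time is t_i = b_i·n_i / q:
  layer 1 (silty sand): t_1 = 7.21 × 0.16 / 0.06437 = 17.92 d
  layer 2 (fractured sandstone): t_2 = 9.77 × 0.17 / 0.06437 = 25.80 d
  layer 3 (medium sand): t_3 = 9.92 × 0.20 / 0.06437 = 30.82 d
Total t = Σ t_i = 74.55 days.

74.5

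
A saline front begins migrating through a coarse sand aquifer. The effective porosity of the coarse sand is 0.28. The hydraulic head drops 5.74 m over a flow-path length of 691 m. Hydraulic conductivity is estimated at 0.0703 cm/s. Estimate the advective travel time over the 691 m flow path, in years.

1.05

Convert K: 0.0703 cm/s × 864 = 60.74 m/day.
Hydraulic gradient i = Δh / L = 5.74 / 691 = 0.008307.
Darcy flux q = K · i = 60.74 × 0.008307 = 0.5045 m/day.
Seepage velocity v = q / n_e = 0.5045 / 0.28 = 1.802 m/day.
Travel time t = L / v = 691 / 1.802 = 383.5 days = 1.050 years.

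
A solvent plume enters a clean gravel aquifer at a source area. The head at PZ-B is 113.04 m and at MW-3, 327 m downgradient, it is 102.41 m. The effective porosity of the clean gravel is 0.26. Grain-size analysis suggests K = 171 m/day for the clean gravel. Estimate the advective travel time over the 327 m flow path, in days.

Hydraulic gradient i = (113.04 − 102.41) / 327 = 10.63 / 327 = 0.03251.
Darcy flux q = K · i = 171.0 × 0.03251 = 5.559 m/day.
Seepage velocity v = q / n_e = 5.559 / 0.26 = 21.38 m/day.
Travel time t = L / v = 327 / 21.38 = 15.29 days.

15.3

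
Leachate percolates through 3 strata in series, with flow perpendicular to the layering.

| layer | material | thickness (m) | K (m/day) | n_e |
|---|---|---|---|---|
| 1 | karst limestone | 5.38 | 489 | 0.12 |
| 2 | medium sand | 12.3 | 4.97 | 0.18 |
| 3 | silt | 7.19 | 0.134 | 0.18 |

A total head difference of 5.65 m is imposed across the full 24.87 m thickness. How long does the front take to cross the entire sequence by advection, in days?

With flow normal to the layers, continuity requires the same specific discharge q through every layer.
Σ(b_i/K_i) = 5.38/489 + 12.3/4.97 + 7.19/0.134 = 56.14 d.
q = Δh / Σ(b_i/K_i) = 5.65 / 56.14 = 0.1006 m/day.
In each layer the seepage velocity is v_i = q/n_i, so the layer transit time is t_i = b_i·n_i / q:
  layer 1 (karst limestone): t_1 = 5.38 × 0.12 / 0.1006 = 6.415 d
  layer 2 (medium sand): t_2 = 12.3 × 0.18 / 0.1006 = 22.00 d
  layer 3 (silt): t_3 = 7.19 × 0.18 / 0.1006 = 12.86 d
Total t = Σ t_i = 41.28 days.

41.3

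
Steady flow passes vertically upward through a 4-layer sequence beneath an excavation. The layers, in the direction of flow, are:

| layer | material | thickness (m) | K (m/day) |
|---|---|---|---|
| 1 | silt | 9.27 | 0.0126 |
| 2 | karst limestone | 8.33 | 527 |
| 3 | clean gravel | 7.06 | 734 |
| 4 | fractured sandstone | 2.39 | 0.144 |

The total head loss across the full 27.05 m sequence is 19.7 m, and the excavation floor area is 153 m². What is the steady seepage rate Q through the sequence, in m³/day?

Flow is perpendicular to layering, so the layers act in series and the equivalent K is the thickness-weighted harmonic mean.
Total thickness L = 9.27 + 8.33 + 7.06 + 2.39 = 27.05 m.
Σ(b_i/K_i) = 9.27/0.0126 + 8.33/527 + 7.06/734 + 2.39/0.144 = 752.3 d.
K_eq = L / Σ(b_i/K_i) = 27.05 / 752.3 = 0.03595 m/day.
Q = K_eq · A · (Δh/L) = 0.03595 × 153 × (19.7/27.05) = 4.006 m³/day.

4.01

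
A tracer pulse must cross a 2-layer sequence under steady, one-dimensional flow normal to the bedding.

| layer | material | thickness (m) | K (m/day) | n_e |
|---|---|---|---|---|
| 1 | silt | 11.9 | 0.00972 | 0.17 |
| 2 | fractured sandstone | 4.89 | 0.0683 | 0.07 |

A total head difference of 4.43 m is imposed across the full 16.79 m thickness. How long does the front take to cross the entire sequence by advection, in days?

692

With flow normal to the layers, continuity requires the same specific discharge q through every layer.
Σ(b_i/K_i) = 11.9/0.00972 + 4.89/0.0683 = 1296 d.
q = Δh / Σ(b_i/K_i) = 4.43 / 1296 = 0.003419 m/day.
In each layer the seepage velocity is v_i = q/n_i, so the layer transit time is t_i = b_i·n_i / q:
  layer 1 (silt): t_1 = 11.9 × 0.17 / 0.003419 = 591.8 d
  layer 2 (fractured sandstone): t_2 = 4.89 × 0.07 / 0.003419 = 100.1 d
Total t = Σ t_i = 691.9 days.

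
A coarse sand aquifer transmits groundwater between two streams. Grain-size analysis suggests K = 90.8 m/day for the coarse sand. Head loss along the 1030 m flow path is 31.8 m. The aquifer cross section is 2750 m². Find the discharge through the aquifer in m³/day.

7710

Hydraulic gradient i = Δh / L = 31.8 / 1030 = 0.03087.
Darcy's law: Q = K · A · i = 90.80 × 2750 × 0.03087 = 7709 m³/day.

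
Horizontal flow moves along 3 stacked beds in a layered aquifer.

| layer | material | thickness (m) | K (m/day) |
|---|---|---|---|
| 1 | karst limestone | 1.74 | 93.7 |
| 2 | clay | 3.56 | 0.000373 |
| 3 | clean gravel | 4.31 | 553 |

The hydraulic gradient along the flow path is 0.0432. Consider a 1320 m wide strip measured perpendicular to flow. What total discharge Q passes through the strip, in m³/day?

145000

Flow is parallel to layering, so each bed carries its own Darcy discharge and the transmissivities add.
Σ(K_i·b_i) = 93.7×1.74 + 0.000373×3.56 + 553×4.31 = 2546 m²/day.
Hydraulic gradient i = 0.0432.
Q = Σ(K_i·b_i) · W · i = 2546 × 1320 × 0.04320 = 1.452e+05 m³/day.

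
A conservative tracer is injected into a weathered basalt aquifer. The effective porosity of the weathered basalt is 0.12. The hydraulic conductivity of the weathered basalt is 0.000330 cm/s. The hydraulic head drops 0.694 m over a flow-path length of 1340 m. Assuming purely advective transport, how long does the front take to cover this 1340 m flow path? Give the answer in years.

Convert K: 0.000330 cm/s × 864 = 0.2851 m/day.
Hydraulic gradient i = Δh / L = 0.694 / 1340 = 0.0005179.
Darcy flux q = K · i = 0.2851 × 0.0005179 = 0.0001477 m/day.
Seepage velocity v = q / n_e = 0.0001477 / 0.12 = 0.001231 m/day.
Travel time t = L / v = 1340 / 0.001231 = 1.089e+06 days = 2981 years.

2980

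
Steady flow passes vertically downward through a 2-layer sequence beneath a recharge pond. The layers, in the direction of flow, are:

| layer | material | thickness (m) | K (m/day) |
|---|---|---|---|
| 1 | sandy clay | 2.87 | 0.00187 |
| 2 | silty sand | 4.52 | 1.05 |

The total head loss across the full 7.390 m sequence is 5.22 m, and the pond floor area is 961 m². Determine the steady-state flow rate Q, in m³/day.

Flow is perpendicular to layering, so the layers act in series and the equivalent K is the thickness-weighted harmonic mean.
Total thickness L = 2.87 + 4.52 = 7.390 m.
Σ(b_i/K_i) = 2.87/0.00187 + 4.52/1.05 = 1539 d.
K_eq = L / Σ(b_i/K_i) = 7.390 / 1539 = 0.004802 m/day.
Q = K_eq · A · (Δh/L) = 0.004802 × 961 × (5.22/7.390) = 3.259 m³/day.

3.26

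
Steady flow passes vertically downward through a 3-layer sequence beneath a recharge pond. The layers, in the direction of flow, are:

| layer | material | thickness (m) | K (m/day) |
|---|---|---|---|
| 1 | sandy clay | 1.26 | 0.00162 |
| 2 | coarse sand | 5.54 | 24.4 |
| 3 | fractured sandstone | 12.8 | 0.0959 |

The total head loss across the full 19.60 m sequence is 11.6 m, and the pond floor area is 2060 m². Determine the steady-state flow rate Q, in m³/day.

Flow is perpendicular to layering, so the layers act in series and the equivalent K is the thickness-weighted harmonic mean.
Total thickness L = 1.26 + 5.54 + 12.8 = 19.60 m.
Σ(b_i/K_i) = 1.26/0.00162 + 5.54/24.4 + 12.8/0.0959 = 911.5 d.
K_eq = L / Σ(b_i/K_i) = 19.60 / 911.5 = 0.02150 m/day.
Q = K_eq · A · (Δh/L) = 0.02150 × 2060 × (11.6/19.60) = 26.22 m³/day.

26.2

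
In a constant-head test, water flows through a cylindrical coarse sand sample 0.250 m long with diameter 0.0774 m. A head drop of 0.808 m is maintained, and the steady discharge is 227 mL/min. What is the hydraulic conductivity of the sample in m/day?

21.5

Cross-sectional area A = π·(d/2)² = π × (0.0774/2)² = 0.004705 m².
Convert discharge: 227 mL/min = 3.783e-06 m³/s.
Darcy's law rearranged: K = Q·L / (A·Δh) = 3.783e-06 × 0.250 / (0.004705 × 0.808) = 0.0002488 m/s = 21.50 m/day.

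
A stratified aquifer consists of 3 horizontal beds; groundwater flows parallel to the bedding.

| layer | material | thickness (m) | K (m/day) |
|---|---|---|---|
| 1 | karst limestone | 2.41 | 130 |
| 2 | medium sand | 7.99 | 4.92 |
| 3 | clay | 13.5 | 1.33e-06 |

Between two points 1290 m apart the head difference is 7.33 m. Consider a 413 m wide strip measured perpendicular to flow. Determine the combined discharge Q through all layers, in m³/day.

827

Flow is parallel to layering, so each bed carries its own Darcy discharge and the transmissivities add.
Σ(K_i·b_i) = 130×2.41 + 4.92×7.99 + 1.33e-06×13.5 = 352.6 m²/day.
Hydraulic gradient i = Δh / L = 7.33 / 1290 = 0.005682.
Q = Σ(K_i·b_i) · W · i = 352.6 × 413 × 0.005682 = 827.5 m³/day.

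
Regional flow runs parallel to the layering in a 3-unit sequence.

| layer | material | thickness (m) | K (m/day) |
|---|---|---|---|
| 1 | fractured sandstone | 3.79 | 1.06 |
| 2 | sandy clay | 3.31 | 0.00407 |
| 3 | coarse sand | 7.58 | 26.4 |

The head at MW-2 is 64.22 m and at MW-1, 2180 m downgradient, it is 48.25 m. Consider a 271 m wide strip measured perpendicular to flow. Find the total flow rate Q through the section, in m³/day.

405

Flow is parallel to layering, so each bed carries its own Darcy discharge and the transmissivities add.
Σ(K_i·b_i) = 1.06×3.79 + 0.00407×3.31 + 26.4×7.58 = 204.1 m²/day.
Hydraulic gradient i = (64.22 − 48.25) / 2180 = 15.97 / 2180 = 0.007326.
Q = Σ(K_i·b_i) · W · i = 204.1 × 271 × 0.007326 = 405.3 m³/day.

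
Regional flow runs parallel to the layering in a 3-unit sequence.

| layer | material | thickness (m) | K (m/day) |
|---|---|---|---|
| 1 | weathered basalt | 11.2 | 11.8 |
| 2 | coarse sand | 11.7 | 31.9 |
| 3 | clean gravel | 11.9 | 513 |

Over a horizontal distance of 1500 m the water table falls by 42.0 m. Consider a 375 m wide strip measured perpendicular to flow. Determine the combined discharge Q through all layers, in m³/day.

69400

Flow is parallel to layering, so each bed carries its own Darcy discharge and the transmissivities add.
Σ(K_i·b_i) = 11.8×11.2 + 31.9×11.7 + 513×11.9 = 6610 m²/day.
Hydraulic gradient i = Δh / L = 42.0 / 1500 = 0.02800.
Q = Σ(K_i·b_i) · W · i = 6610 × 375 × 0.02800 = 69406 m³/day.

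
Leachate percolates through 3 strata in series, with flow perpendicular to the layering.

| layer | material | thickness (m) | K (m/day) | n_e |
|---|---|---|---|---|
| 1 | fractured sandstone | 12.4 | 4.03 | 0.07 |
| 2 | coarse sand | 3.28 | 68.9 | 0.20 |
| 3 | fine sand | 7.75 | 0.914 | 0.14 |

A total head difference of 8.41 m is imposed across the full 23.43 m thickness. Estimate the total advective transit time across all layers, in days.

With flow normal to the layers, continuity requires the same specific discharge q through every layer.
Σ(b_i/K_i) = 12.4/4.03 + 3.28/68.9 + 7.75/0.914 = 11.60 d.
q = Δh / Σ(b_i/K_i) = 8.41 / 11.60 = 0.7248 m/day.
In each layer the seepage velocity is v_i = q/n_i, so the layer transit time is t_i = b_i·n_i / q:
  layer 1 (fractured sandstone): t_1 = 12.4 × 0.07 / 0.7248 = 1.198 d
  layer 2 (coarse sand): t_2 = 3.28 × 0.20 / 0.7248 = 0.9051 d
  layer 3 (fine sand): t_3 = 7.75 × 0.14 / 0.7248 = 1.497 d
Total t = Σ t_i = 3.600 days.

3.60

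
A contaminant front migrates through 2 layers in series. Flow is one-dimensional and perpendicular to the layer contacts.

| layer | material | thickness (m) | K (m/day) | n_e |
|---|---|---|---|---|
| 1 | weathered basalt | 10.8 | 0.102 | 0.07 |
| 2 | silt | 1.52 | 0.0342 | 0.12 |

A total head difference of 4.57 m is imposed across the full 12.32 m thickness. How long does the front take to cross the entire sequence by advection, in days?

With flow normal to the layers, continuity requires the same specific discharge q through every layer.
Σ(b_i/K_i) = 10.8/0.102 + 1.52/0.0342 = 150.3 d.
q = Δh / Σ(b_i/K_i) = 4.57 / 150.3 = 0.03040 m/day.
In each layer the seepage velocity is v_i = q/n_i, so the layer transit time is t_i = b_i·n_i / q:
  layer 1 (weathered basalt): t_1 = 10.8 × 0.07 / 0.03040 = 24.87 d
  layer 2 (silt): t_2 = 1.52 × 0.12 / 0.03040 = 6.000 d
Total t = Σ t_i = 30.87 days.

30.9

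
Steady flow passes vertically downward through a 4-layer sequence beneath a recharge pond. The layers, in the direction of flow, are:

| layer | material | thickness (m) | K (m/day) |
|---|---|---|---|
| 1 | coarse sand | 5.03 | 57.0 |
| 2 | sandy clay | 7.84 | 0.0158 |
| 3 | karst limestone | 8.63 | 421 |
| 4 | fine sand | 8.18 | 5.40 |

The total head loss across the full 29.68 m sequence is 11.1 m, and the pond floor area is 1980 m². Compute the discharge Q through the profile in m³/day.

44.1

Flow is perpendicular to layering, so the layers act in series and the equivalent K is the thickness-weighted harmonic mean.
Total thickness L = 5.03 + 7.84 + 8.63 + 8.18 = 29.68 m.
Σ(b_i/K_i) = 5.03/57.0 + 7.84/0.0158 + 8.63/421 + 8.18/5.40 = 497.8 d.
K_eq = L / Σ(b_i/K_i) = 29.68 / 497.8 = 0.05962 m/day.
Q = K_eq · A · (Δh/L) = 0.05962 × 1980 × (11.1/29.68) = 44.15 m³/day.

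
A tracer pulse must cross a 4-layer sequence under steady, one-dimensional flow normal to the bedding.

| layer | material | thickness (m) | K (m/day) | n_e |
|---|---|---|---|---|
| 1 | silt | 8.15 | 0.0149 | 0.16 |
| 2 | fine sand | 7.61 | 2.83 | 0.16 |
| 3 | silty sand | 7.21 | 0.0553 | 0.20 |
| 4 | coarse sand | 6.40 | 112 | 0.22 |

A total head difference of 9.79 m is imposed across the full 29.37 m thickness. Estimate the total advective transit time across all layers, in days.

With flow normal to the layers, continuity requires the same specific discharge q through every layer.
Σ(b_i/K_i) = 8.15/0.0149 + 7.61/2.83 + 7.21/0.0553 + 6.40/112 = 680.1 d.
q = Δh / Σ(b_i/K_i) = 9.79 / 680.1 = 0.01439 m/day.
In each layer the seepage velocity is v_i = q/n_i, so the layer transit time is t_i = b_i·n_i / q:
  layer 1 (silt): t_1 = 8.15 × 0.16 / 0.01439 = 90.59 d
  layer 2 (fine sand): t_2 = 7.61 × 0.16 / 0.01439 = 84.59 d
  layer 3 (silty sand): t_3 = 7.21 × 0.20 / 0.01439 = 100.2 d
  layer 4 (coarse sand): t_4 = 6.40 × 0.22 / 0.01439 = 97.81 d
Total t = Σ t_i = 373.2 days.

373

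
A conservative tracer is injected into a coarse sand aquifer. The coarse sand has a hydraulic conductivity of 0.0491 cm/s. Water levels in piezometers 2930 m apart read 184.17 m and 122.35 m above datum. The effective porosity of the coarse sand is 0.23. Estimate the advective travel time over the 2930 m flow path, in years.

Convert K: 0.0491 cm/s × 864 = 42.42 m/day.
Hydraulic gradient i = (184.17 − 122.35) / 2930 = 61.82 / 2930 = 0.02110.
Darcy flux q = K · i = 42.42 × 0.02110 = 0.8951 m/day.
Seepage velocity v = q / n_e = 0.8951 / 0.23 = 3.892 m/day.
Travel time t = L / v = 2930 / 3.892 = 752.9 days = 2.061 years.

2.06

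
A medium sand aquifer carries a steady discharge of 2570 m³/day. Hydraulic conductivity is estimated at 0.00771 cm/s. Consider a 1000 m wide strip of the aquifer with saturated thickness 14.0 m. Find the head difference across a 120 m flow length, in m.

3.31

Convert K: 0.00771 cm/s × 864 = 6.661 m/day.
Cross-sectional area A = 1000 × 14.0 = 14000 m².
From Q = K·A·i, i = Q / (K·A) = 2570 / (6.661 × 14000) = 0.02756.
Head loss Δh = i · L = 0.02756 × 120 = 3.307 m.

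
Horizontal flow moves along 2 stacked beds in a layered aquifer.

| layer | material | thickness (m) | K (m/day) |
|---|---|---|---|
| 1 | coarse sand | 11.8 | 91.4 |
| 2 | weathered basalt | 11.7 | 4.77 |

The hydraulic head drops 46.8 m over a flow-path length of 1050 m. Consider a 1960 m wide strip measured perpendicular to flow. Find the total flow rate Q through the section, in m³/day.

99100

Flow is parallel to layering, so each bed carries its own Darcy discharge and the transmissivities add.
Σ(K_i·b_i) = 91.4×11.8 + 4.77×11.7 = 1134 m²/day.
Hydraulic gradient i = Δh / L = 46.8 / 1050 = 0.04457.
Q = Σ(K_i·b_i) · W · i = 1134 × 1960 × 0.04457 = 99095 m³/day.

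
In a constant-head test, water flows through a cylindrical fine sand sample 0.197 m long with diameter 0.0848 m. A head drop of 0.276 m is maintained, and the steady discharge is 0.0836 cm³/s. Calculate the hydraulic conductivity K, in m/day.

0.913

Cross-sectional area A = π·(d/2)² = π × (0.0848/2)² = 0.005648 m².
Convert discharge: 0.0836 cm³/s = 8.360e-08 m³/s.
Darcy's law rearranged: K = Q·L / (A·Δh) = 8.360e-08 × 0.197 / (0.005648 × 0.276) = 1.057e-05 m/s = 0.9128 m/day.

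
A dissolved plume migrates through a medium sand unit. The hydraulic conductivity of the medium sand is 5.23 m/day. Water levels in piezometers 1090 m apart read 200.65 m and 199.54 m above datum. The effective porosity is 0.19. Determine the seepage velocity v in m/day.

0.0280

Hydraulic gradient i = (200.65 − 199.54) / 1090 = 1.11 / 1090 = 0.001018.
Darcy flux q = K · i = 5.230 × 0.001018 = 0.005326 m/day.
Seepage velocity v = q / n_e = 0.005326 / 0.19 = 0.02803 m/day.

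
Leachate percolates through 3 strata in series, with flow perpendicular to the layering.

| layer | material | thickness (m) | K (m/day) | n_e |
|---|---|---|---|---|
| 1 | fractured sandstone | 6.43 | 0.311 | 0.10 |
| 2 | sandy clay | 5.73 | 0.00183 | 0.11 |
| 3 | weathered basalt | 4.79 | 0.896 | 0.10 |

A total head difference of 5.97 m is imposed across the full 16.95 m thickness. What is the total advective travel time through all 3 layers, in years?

With flow normal to the layers, continuity requires the same specific discharge q through every layer.
Σ(b_i/K_i) = 6.43/0.311 + 5.73/0.00183 + 4.79/0.896 = 3157 d.
q = Δh / Σ(b_i/K_i) = 5.97 / 3157 = 0.001891 m/day.
In each layer the seepage velocity is v_i = q/n_i, so the layer transit time is t_i = b_i·n_i / q:
  layer 1 (fractured sandstone): t_1 = 6.43 × 0.10 / 0.001891 = 340.0 d
  layer 2 (sandy clay): t_2 = 5.73 × 0.11 / 0.001891 = 333.3 d
  layer 3 (weathered basalt): t_3 = 4.79 × 0.10 / 0.001891 = 253.3 d
Total t = Σ t_i = 926.7 days = 2.537 years.

2.54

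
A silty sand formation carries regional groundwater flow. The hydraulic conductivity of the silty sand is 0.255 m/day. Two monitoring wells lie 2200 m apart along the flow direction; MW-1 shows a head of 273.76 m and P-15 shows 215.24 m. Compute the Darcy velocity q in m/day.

0.00678

Hydraulic gradient i = (273.76 − 215.24) / 2200 = 58.52 / 2200 = 0.02660.
Specific discharge q = K · i = 0.2550 × 0.02660 = 0.006783 m/day.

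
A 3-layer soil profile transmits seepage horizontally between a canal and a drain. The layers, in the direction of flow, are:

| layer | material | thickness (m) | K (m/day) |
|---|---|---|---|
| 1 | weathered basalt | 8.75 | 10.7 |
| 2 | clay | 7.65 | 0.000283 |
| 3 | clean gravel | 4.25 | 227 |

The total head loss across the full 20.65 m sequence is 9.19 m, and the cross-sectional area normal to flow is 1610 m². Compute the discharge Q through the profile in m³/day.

0.547

Flow is perpendicular to layering, so the layers act in series and the equivalent K is the thickness-weighted harmonic mean.
Total thickness L = 8.75 + 7.65 + 4.25 = 20.65 m.
Σ(b_i/K_i) = 8.75/10.7 + 7.65/0.000283 + 4.25/227 = 27033 d.
K_eq = L / Σ(b_i/K_i) = 20.65 / 27033 = 0.0007639 m/day.
Q = K_eq · A · (Δh/L) = 0.0007639 × 1610 × (9.19/20.65) = 0.5473 m³/day.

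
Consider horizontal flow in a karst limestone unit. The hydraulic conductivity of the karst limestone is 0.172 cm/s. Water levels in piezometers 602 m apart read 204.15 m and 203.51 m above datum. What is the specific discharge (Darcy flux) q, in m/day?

Convert K: 0.172 cm/s × 864 = 148.6 m/day.
Hydraulic gradient i = (204.15 − 203.51) / 602 = 0.64 / 602 = 0.001063.
Specific discharge q = K · i = 148.6 × 0.001063 = 0.1580 m/day.

0.158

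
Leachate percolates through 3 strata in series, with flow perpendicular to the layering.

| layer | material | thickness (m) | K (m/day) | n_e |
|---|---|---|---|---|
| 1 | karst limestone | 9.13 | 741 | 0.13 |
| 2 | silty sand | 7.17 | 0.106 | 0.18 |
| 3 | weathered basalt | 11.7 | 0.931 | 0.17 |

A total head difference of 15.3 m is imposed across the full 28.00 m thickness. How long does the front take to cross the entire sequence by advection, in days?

23.4

With flow normal to the layers, continuity requires the same specific discharge q through every layer.
Σ(b_i/K_i) = 9.13/741 + 7.17/0.106 + 11.7/0.931 = 80.22 d.
q = Δh / Σ(b_i/K_i) = 15.3 / 80.22 = 0.1907 m/day.
In each layer the seepage velocity is v_i = q/n_i, so the layer transit time is t_i = b_i·n_i / q:
  layer 1 (karst limestone): t_1 = 9.13 × 0.13 / 0.1907 = 6.223 d
  layer 2 (silty sand): t_2 = 7.17 × 0.18 / 0.1907 = 6.767 d
  layer 3 (weathered basalt): t_3 = 11.7 × 0.17 / 0.1907 = 10.43 d
Total t = Σ t_i = 23.42 days.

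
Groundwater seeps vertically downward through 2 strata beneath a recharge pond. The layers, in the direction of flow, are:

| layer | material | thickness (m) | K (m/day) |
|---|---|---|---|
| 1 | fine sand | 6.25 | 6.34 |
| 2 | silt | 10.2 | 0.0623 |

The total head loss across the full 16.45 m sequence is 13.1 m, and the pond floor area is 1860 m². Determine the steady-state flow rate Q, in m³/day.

Flow is perpendicular to layering, so the layers act in series and the equivalent K is the thickness-weighted harmonic mean.
Total thickness L = 6.25 + 10.2 = 16.45 m.
Σ(b_i/K_i) = 6.25/6.34 + 10.2/0.0623 = 164.7 d.
K_eq = L / Σ(b_i/K_i) = 16.45 / 164.7 = 0.09987 m/day.
Q = K_eq · A · (Δh/L) = 0.09987 × 1860 × (13.1/16.45) = 147.9 m³/day.

148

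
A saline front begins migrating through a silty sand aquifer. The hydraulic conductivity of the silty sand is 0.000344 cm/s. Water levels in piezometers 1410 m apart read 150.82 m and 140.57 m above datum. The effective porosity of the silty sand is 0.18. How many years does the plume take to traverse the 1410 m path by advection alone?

322

Convert K: 0.000344 cm/s × 864 = 0.2972 m/day.
Hydraulic gradient i = (150.82 − 140.57) / 1410 = 10.25 / 1410 = 0.007270.
Darcy flux q = K · i = 0.2972 × 0.007270 = 0.002161 m/day.
Seepage velocity v = q / n_e = 0.002161 / 0.18 = 0.01200 m/day.
Travel time t = L / v = 1410 / 0.01200 = 1.175e+05 days = 321.6 years.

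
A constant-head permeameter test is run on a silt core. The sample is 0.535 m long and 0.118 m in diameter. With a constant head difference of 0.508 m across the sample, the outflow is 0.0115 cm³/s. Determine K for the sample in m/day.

Cross-sectional area A = π·(d/2)² = π × (0.118/2)² = 0.01094 m².
Convert discharge: 0.0115 cm³/s = 1.150e-08 m³/s.
Darcy's law rearranged: K = Q·L / (A·Δh) = 1.150e-08 × 0.535 / (0.01094 × 0.508) = 1.107e-06 m/s = 0.09569 m/day.

0.0957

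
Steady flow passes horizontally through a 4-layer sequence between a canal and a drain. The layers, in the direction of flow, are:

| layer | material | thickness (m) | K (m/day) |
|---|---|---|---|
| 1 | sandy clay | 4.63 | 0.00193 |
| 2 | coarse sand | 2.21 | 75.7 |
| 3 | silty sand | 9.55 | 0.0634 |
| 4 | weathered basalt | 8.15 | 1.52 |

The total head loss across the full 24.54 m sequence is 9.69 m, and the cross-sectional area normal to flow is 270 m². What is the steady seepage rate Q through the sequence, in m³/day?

Flow is perpendicular to layering, so the layers act in series and the equivalent K is the thickness-weighted harmonic mean.
Total thickness L = 4.63 + 2.21 + 9.55 + 8.15 = 24.54 m.
Σ(b_i/K_i) = 4.63/0.00193 + 2.21/75.7 + 9.55/0.0634 + 8.15/1.52 = 2555 d.
K_eq = L / Σ(b_i/K_i) = 24.54 / 2555 = 0.009605 m/day.
Q = K_eq · A · (Δh/L) = 0.009605 × 270 × (9.69/24.54) = 1.024 m³/day.

1.02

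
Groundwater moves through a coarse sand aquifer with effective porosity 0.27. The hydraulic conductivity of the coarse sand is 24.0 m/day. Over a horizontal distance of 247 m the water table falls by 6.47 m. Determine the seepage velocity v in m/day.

Hydraulic gradient i = Δh / L = 6.47 / 247 = 0.02619.
Darcy flux q = K · i = 24.00 × 0.02619 = 0.6287 m/day.
Seepage velocity v = q / n_e = 0.6287 / 0.27 = 2.328 m/day.

2.33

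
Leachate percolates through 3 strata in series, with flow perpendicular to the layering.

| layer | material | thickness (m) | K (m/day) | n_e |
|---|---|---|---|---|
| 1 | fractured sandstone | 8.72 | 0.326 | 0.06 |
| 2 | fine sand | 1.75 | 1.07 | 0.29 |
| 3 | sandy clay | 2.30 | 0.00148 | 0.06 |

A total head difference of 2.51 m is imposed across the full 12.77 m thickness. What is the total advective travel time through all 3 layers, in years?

With flow normal to the layers, continuity requires the same specific discharge q through every layer.
Σ(b_i/K_i) = 8.72/0.326 + 1.75/1.07 + 2.30/0.00148 = 1582 d.
q = Δh / Σ(b_i/K_i) = 2.51 / 1582 = 0.001586 m/day.
In each layer the seepage velocity is v_i = q/n_i, so the layer transit time is t_i = b_i·n_i / q:
  layer 1 (fractured sandstone): t_1 = 8.72 × 0.06 / 0.001586 = 329.9 d
  layer 2 (fine sand): t_2 = 1.75 × 0.29 / 0.001586 = 320.0 d
  layer 3 (sandy clay): t_3 = 2.30 × 0.06 / 0.001586 = 87.00 d
Total t = Σ t_i = 736.8 days = 2.017 years.

2.02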